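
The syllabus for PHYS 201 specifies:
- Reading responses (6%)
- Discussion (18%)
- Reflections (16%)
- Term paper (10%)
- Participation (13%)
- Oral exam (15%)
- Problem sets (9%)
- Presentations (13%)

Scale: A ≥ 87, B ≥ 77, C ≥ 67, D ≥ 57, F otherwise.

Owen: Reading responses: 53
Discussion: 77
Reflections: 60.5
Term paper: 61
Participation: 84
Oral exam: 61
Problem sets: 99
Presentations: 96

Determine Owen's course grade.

C

Weighted total:
  Reading responses 53 × 0.06 = 3.18
  Discussion 77 × 0.18 = 13.86
  Reflections 60.5 × 0.16 = 9.68
  Term paper 61 × 0.1 = 6.1
  Participation 84 × 0.13 = 10.92
  Oral exam 61 × 0.15 = 9.15
  Problem sets 99 × 0.09 = 8.91
  Presentations 96 × 0.13 = 12.48
Sum = 74.28
74.28 is ≥ 67 and < 77 → C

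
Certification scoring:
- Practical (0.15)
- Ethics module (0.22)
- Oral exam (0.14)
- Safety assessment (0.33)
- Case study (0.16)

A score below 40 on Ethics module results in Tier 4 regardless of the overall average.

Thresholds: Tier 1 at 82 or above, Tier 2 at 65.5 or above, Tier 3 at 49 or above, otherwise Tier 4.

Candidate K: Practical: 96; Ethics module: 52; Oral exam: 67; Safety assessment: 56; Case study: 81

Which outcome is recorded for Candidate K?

Ethics module score 52 ≥ 40: minimum met.
Weighted total:
  Practical 96 × 0.15 = 14.4
  Ethics module 52 × 0.22 = 11.44
  Oral exam 67 × 0.14 = 9.38
  Safety assessment 56 × 0.33 = 18.48
  Case study 81 × 0.16 = 12.96
Sum = 66.66
66.66 is ≥ 65.5 and < 82 → Tier 2

Tier 2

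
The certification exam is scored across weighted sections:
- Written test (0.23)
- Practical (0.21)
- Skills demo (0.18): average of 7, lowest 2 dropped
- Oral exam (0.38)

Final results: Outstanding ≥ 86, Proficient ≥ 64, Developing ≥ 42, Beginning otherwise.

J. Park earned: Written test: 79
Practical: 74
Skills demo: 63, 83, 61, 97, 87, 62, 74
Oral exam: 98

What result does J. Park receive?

Skills demo: drop 61, 62 → average of remaining 5 = 404/5 = 80.8
Weighted total:
  Written test 79 × 0.23 = 18.17
  Practical 74 × 0.21 = 15.54
  Skills demo 80.8 × 0.18 = 14.544
  Oral exam 98 × 0.38 = 37.24
Sum = 85.494
85.494 is ≥ 64 and < 86 → Proficient

Proficient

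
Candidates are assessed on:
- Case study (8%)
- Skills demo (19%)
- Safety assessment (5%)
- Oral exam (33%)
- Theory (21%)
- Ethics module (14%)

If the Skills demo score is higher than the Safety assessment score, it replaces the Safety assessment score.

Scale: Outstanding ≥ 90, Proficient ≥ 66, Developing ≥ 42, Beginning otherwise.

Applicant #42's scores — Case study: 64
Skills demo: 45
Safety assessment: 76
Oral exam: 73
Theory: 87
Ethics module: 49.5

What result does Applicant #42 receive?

Proficient

Skills demo (45) ≤ Safety assessment (76), so Safety assessment stays at 76.
Weighted total:
  Case study 64 × 0.08 = 5.12
  Skills demo 45 × 0.19 = 8.55
  Safety assessment 76 × 0.05 = 3.8
  Oral exam 73 × 0.33 = 24.09
  Theory 87 × 0.21 = 18.27
  Ethics module 49.5 × 0.14 = 6.93
Sum = 66.76
66.76 is ≥ 66 and < 90 → Proficient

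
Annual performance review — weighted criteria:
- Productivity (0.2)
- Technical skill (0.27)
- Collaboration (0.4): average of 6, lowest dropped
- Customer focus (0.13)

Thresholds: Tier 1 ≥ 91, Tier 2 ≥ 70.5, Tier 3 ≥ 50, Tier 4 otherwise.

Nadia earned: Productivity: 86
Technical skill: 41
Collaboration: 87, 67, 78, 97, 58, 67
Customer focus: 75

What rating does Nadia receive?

Tier 3

Collaboration: drop 58 → average of remaining 5 = 396/5 = 79.2
Weighted total:
  Productivity 86 × 0.2 = 17.2
  Technical skill 41 × 0.27 = 11.07
  Collaboration 79.2 × 0.4 = 31.68
  Customer focus 75 × 0.13 = 9.75
Sum = 69.7
69.7 is ≥ 50 and < 70.5 → Tier 3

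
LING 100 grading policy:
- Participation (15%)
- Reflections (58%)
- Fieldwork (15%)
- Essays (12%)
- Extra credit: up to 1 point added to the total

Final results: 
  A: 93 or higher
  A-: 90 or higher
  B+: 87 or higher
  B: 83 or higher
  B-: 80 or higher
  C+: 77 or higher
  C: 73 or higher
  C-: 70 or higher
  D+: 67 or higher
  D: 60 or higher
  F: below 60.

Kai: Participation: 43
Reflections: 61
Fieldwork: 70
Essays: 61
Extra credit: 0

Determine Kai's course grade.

F

Weighted total:
  Participation 43 × 0.15 = 6.45
  Reflections 61 × 0.58 = 35.38
  Fieldwork 70 × 0.15 = 10.5
  Essays 61 × 0.12 = 7.32
Sum = 59.65
Extra credit: 59.65 + 0 = 59.65
59.65 < 60 → F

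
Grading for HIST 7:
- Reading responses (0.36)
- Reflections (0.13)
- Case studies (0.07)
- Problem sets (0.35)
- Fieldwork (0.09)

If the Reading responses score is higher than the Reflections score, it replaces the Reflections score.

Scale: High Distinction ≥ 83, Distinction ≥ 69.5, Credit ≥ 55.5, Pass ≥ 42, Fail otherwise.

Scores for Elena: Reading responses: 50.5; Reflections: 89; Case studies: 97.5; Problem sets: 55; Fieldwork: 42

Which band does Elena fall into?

Credit

Reading responses (50.5) ≤ Reflections (89), so Reflections stays at 89.
Weighted total:
  Reading responses 50.5 × 0.36 = 18.18
  Reflections 89 × 0.13 = 11.57
  Case studies 97.5 × 0.07 = 6.825
  Problem sets 55 × 0.35 = 19.25
  Fieldwork 42 × 0.09 = 3.78
Sum = 59.605
59.605 is ≥ 55.5 and < 69.5 → Credit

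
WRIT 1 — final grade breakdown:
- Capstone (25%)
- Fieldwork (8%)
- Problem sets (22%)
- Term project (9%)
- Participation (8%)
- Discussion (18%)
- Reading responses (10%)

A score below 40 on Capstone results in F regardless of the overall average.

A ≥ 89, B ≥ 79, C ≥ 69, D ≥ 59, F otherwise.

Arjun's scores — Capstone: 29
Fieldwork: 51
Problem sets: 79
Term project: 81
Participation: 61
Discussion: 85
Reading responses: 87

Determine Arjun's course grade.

F

Capstone score 29 < 40: minimum not met.
Weighted total:
  Capstone 29 × 0.25 = 7.25
  Fieldwork 51 × 0.08 = 4.08
  Problem sets 79 × 0.22 = 17.38
  Term project 81 × 0.09 = 7.29
  Participation 61 × 0.08 = 4.88
  Discussion 85 × 0.18 = 15.3
  Reading responses 87 × 0.1 = 8.7
Sum = 64.88
Because the Capstone minimum was not met, the result is F.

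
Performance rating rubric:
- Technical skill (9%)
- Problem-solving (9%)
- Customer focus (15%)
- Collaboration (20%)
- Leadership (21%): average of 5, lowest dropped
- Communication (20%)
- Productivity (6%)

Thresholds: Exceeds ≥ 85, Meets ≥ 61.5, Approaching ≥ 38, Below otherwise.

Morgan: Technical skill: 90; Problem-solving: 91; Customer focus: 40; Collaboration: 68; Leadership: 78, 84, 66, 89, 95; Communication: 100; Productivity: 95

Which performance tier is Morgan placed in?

Meets

Leadership: drop 66 → average of remaining 4 = 346/4 = 86.5
Weighted total:
  Technical skill 90 × 0.09 = 8.1
  Problem-solving 91 × 0.09 = 8.19
  Customer focus 40 × 0.15 = 6
  Collaboration 68 × 0.2 = 13.6
  Leadership 86.5 × 0.21 = 18.165
  Communication 100 × 0.2 = 20
  Productivity 95 × 0.06 = 5.7
Sum = 79.755
79.755 is ≥ 61.5 and < 85 → Meets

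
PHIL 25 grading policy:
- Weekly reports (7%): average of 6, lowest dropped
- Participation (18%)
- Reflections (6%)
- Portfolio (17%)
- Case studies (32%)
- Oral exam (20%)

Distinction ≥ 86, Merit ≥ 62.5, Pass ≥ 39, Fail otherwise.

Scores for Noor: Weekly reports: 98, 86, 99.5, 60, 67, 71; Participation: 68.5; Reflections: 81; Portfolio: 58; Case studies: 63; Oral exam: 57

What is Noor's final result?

Weekly reports: drop 60 → average of remaining 5 = 421.5/5 = 84.3
Weighted total:
  Weekly reports 84.3 × 0.07 = 5.901
  Participation 68.5 × 0.18 = 12.33
  Reflections 81 × 0.06 = 4.86
  Portfolio 58 × 0.17 = 9.86
  Case studies 63 × 0.32 = 20.16
  Oral exam 57 × 0.2 = 11.4
Sum = 64.511
64.511 is ≥ 62.5 and < 86 → Merit

Merit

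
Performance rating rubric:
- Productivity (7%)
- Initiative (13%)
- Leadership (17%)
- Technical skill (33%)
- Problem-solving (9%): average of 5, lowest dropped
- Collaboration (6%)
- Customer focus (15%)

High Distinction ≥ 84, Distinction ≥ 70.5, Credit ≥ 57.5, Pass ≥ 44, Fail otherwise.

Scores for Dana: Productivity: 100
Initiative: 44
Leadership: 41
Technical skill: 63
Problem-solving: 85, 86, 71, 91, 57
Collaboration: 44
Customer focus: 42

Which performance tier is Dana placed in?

Pass

Problem-solving: drop 57 → average of remaining 4 = 333/4 = 83.25
Weighted total:
  Productivity 100 × 0.07 = 7
  Initiative 44 × 0.13 = 5.72
  Leadership 41 × 0.17 = 6.97
  Technical skill 63 × 0.33 = 20.79
  Problem-solving 83.25 × 0.09 = 7.4925
  Collaboration 44 × 0.06 = 2.64
  Customer focus 42 × 0.15 = 6.3
Sum = 56.9125
56.9125 is ≥ 44 and < 57.5 → Pass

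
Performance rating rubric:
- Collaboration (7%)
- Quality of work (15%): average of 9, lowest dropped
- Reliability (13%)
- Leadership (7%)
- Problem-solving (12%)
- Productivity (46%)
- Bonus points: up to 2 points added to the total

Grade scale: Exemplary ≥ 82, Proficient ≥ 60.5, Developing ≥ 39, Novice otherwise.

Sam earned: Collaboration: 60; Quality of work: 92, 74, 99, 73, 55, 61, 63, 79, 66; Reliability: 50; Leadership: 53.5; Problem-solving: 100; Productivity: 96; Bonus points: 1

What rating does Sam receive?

Quality of work: drop 55 → average of remaining 8 = 607/8 = 75.875
Weighted total:
  Collaboration 60 × 0.07 = 4.2
  Quality of work 75.875 × 0.15 = 11.38125
  Reliability 50 × 0.13 = 6.5
  Leadership 53.5 × 0.07 = 3.745
  Problem-solving 100 × 0.12 = 12
  Productivity 96 × 0.46 = 44.16
Sum = 81.98625
Bonus points: 81.98625 + 1 = 82.98625
82.98625 ≥ 82 → Exemplary

Exemplary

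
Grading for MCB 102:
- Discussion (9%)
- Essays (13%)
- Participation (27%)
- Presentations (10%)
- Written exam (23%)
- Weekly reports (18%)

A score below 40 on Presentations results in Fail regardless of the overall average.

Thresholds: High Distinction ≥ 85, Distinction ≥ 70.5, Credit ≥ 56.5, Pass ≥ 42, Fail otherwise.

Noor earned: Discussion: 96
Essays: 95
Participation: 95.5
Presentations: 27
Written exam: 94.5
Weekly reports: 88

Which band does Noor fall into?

Presentations score 27 < 40: minimum not met.
Weighted total:
  Discussion 96 × 0.09 = 8.64
  Essays 95 × 0.13 = 12.35
  Participation 95.5 × 0.27 = 25.785
  Presentations 27 × 0.1 = 2.7
  Written exam 94.5 × 0.23 = 21.735
  Weekly reports 88 × 0.18 = 15.84
Sum = 87.05
Because the Presentations minimum was not met, the result is Fail.

Fail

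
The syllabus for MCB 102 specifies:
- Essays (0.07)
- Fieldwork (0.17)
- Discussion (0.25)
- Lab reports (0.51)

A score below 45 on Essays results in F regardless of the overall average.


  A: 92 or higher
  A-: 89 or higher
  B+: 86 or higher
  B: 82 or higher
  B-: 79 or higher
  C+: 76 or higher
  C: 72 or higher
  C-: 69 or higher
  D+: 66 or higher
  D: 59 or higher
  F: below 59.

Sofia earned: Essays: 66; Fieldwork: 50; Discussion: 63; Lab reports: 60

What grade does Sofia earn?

D

Essays score 66 ≥ 45: minimum met.
Weighted total:
  Essays 66 × 0.07 = 4.62
  Fieldwork 50 × 0.17 = 8.5
  Discussion 63 × 0.25 = 15.75
  Lab reports 60 × 0.51 = 30.6
Sum = 59.47
59.47 is ≥ 59 and < 66 → D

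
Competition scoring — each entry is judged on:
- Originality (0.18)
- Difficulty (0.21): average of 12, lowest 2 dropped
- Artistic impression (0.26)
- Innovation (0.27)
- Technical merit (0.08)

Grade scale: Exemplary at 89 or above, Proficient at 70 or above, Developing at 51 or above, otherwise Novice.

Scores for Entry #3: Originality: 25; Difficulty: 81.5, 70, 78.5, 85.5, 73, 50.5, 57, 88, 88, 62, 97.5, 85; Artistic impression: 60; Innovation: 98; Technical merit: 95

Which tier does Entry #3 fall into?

Proficient

Difficulty: drop 50.5, 57 → average of remaining 10 = 809/10 = 80.9
Weighted total:
  Originality 25 × 0.18 = 4.5
  Difficulty 80.9 × 0.21 = 16.989
  Artistic impression 60 × 0.26 = 15.6
  Innovation 98 × 0.27 = 26.46
  Technical merit 95 × 0.08 = 7.6
Sum = 71.149
71.149 is ≥ 70 and < 89 → Proficient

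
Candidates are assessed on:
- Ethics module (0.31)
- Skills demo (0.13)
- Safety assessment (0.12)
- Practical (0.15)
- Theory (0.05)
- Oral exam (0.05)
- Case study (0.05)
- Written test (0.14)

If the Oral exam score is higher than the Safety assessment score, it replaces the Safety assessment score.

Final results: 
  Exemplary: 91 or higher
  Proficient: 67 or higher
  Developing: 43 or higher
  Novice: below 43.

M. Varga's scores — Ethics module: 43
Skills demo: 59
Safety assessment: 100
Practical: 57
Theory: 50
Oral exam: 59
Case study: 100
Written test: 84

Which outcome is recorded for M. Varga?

Oral exam (59) ≤ Safety assessment (100), so Safety assessment stays at 100.
Weighted total:
  Ethics module 43 × 0.31 = 13.33
  Skills demo 59 × 0.13 = 7.67
  Safety assessment 100 × 0.12 = 12
  Practical 57 × 0.15 = 8.55
  Theory 50 × 0.05 = 2.5
  Oral exam 59 × 0.05 = 2.95
  Case study 100 × 0.05 = 5
  Written test 84 × 0.14 = 11.76
Sum = 63.76
63.76 is ≥ 43 and < 67 → Developing

Developing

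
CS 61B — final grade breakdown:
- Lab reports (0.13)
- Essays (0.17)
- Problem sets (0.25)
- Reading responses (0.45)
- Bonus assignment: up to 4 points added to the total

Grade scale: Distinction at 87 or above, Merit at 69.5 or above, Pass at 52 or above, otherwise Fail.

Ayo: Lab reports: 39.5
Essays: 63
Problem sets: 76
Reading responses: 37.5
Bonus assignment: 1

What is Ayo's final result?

Pass

Weighted total:
  Lab reports 39.5 × 0.13 = 5.135
  Essays 63 × 0.17 = 10.71
  Problem sets 76 × 0.25 = 19
  Reading responses 37.5 × 0.45 = 16.875
Sum = 51.72
Bonus assignment: 51.72 + 1 = 52.72
52.72 is ≥ 52 and < 69.5 → Pass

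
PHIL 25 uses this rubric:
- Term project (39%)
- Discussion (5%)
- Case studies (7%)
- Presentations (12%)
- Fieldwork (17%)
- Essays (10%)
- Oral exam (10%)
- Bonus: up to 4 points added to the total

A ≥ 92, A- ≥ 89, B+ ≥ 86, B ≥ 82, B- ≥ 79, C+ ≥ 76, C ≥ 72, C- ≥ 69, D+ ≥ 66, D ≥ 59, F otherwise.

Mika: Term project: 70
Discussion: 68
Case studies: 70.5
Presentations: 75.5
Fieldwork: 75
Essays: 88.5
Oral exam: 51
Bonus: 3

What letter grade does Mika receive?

C

Weighted total:
  Term project 70 × 0.39 = 27.3
  Discussion 68 × 0.05 = 3.4
  Case studies 70.5 × 0.07 = 4.935
  Presentations 75.5 × 0.12 = 9.06
  Fieldwork 75 × 0.17 = 12.75
  Essays 88.5 × 0.1 = 8.85
  Oral exam 51 × 0.1 = 5.1
Sum = 71.395
Bonus: 71.395 + 3 = 74.395
74.395 is ≥ 72 and < 76 → C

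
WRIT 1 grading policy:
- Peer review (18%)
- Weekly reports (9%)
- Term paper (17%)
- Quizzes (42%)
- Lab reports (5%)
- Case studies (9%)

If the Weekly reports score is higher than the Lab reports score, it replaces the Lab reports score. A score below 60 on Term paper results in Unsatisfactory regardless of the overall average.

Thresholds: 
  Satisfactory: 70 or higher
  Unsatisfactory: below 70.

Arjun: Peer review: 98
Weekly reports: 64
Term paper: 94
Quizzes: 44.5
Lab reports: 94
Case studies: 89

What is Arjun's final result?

Weekly reports (64) ≤ Lab reports (94), so Lab reports stays at 94.
Term paper score 94 ≥ 60: minimum met.
Weighted total:
  Peer review 98 × 0.18 = 17.64
  Weekly reports 64 × 0.09 = 5.76
  Term paper 94 × 0.17 = 15.98
  Quizzes 44.5 × 0.42 = 18.69
  Lab reports 94 × 0.05 = 4.7
  Case studies 89 × 0.09 = 8.01
Sum = 70.78
70.78 ≥ 70 → Satisfactory

Satisfactory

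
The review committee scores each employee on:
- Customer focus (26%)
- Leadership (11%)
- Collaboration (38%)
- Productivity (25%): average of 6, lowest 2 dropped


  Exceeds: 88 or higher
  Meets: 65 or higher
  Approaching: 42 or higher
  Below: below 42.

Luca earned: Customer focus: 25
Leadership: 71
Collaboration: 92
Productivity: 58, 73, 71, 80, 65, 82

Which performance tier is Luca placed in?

Productivity: drop 58, 65 → average of remaining 4 = 306/4 = 76.5
Weighted total:
  Customer focus 25 × 0.26 = 6.5
  Leadership 71 × 0.11 = 7.81
  Collaboration 92 × 0.38 = 34.96
  Productivity 76.5 × 0.25 = 19.125
Sum = 68.395
68.395 is ≥ 65 and < 88 → Meets

Meets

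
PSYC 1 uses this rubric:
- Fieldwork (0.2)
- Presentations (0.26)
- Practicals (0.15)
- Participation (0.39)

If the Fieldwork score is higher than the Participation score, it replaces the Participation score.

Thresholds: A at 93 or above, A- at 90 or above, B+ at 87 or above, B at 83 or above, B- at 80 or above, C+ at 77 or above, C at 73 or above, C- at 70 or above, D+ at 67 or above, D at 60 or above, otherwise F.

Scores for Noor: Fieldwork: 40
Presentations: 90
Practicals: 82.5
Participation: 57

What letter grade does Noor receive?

D

Fieldwork (40) ≤ Participation (57), so Participation stays at 57.
Weighted total:
  Fieldwork 40 × 0.2 = 8
  Presentations 90 × 0.26 = 23.4
  Practicals 82.5 × 0.15 = 12.375
  Participation 57 × 0.39 = 22.23
Sum = 66.005
66.005 is ≥ 60 and < 67 → D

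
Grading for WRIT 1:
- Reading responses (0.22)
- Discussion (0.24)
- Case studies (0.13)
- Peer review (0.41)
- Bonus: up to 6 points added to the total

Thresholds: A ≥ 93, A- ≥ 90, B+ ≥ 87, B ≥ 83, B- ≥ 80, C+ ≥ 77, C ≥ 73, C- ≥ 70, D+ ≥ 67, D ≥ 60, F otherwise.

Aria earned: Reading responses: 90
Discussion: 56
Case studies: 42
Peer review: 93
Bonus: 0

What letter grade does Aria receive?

Weighted total:
  Reading responses 90 × 0.22 = 19.8
  Discussion 56 × 0.24 = 13.44
  Case studies 42 × 0.13 = 5.46
  Peer review 93 × 0.41 = 38.13
Sum = 76.83
Bonus: 76.83 + 0 = 76.83
76.83 is ≥ 73 and < 77 → C

C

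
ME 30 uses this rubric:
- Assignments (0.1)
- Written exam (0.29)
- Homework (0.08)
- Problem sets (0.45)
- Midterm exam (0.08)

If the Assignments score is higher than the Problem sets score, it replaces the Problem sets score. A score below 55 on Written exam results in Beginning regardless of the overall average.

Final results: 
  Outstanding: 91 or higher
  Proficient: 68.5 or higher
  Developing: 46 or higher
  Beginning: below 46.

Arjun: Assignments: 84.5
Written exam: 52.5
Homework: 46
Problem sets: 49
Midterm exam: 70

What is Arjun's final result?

Assignments (84.5) > Problem sets (49), so Problem sets counts as 84.5.
Written exam score 52.5 < 55: minimum not met.
Weighted total:
  Assignments 84.5 × 0.1 = 8.45
  Written exam 52.5 × 0.29 = 15.225
  Homework 46 × 0.08 = 3.68
  Problem sets 84.5 × 0.45 = 38.025
  Midterm exam 70 × 0.08 = 5.6
Sum = 70.98
Because the Written exam minimum was not met, the result is Beginning.

Beginning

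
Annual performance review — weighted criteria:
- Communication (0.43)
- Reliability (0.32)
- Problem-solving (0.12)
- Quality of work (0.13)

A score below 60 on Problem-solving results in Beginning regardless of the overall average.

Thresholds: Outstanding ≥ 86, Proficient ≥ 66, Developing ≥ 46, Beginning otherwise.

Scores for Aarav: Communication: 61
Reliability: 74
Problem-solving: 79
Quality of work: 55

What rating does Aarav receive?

Proficient

Problem-solving score 79 ≥ 60: minimum met.
Weighted total:
  Communication 61 × 0.43 = 26.23
  Reliability 74 × 0.32 = 23.68
  Problem-solving 79 × 0.12 = 9.48
  Quality of work 55 × 0.13 = 7.15
Sum = 66.54
66.54 is ≥ 66 and < 86 → Proficient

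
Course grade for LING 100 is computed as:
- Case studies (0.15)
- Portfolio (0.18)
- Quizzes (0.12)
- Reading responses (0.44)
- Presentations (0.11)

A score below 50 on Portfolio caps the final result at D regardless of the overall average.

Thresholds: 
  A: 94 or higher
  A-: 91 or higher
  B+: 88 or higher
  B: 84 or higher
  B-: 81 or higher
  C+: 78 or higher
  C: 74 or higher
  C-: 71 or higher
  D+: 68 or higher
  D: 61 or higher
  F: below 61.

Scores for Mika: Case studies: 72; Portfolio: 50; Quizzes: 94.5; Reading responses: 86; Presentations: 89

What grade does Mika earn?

Portfolio score 50 ≥ 50: minimum met.
Weighted total:
  Case studies 72 × 0.15 = 10.8
  Portfolio 50 × 0.18 = 9
  Quizzes 94.5 × 0.12 = 11.34
  Reading responses 86 × 0.44 = 37.84
  Presentations 89 × 0.11 = 9.79
Sum = 78.77
78.77 is ≥ 78 and < 81 → C+

C+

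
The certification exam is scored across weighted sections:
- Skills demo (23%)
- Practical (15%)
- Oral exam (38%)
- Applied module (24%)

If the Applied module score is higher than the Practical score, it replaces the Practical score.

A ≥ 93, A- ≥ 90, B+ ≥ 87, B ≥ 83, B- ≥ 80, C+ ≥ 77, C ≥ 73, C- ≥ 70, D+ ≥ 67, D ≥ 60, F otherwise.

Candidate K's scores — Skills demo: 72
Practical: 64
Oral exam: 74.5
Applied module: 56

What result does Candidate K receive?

Applied module (56) ≤ Practical (64), so Practical stays at 64.
Weighted total:
  Skills demo 72 × 0.23 = 16.56
  Practical 64 × 0.15 = 9.6
  Oral exam 74.5 × 0.38 = 28.31
  Applied module 56 × 0.24 = 13.44
Sum = 67.91
67.91 is ≥ 67 and < 70 → D+

D+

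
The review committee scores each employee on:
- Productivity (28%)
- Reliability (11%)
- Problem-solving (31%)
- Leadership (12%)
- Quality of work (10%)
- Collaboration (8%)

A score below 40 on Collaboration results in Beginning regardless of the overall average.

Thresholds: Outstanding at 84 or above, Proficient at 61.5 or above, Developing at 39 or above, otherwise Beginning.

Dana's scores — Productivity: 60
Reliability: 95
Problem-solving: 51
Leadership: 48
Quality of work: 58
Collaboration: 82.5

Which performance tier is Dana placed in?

Collaboration score 82.5 ≥ 40: minimum met.
Weighted total:
  Productivity 60 × 0.28 = 16.8
  Reliability 95 × 0.11 = 10.45
  Problem-solving 51 × 0.31 = 15.81
  Leadership 48 × 0.12 = 5.76
  Quality of work 58 × 0.1 = 5.8
  Collaboration 82.5 × 0.08 = 6.6
Sum = 61.22
61.22 is ≥ 39 and < 61.5 → Developing

Developing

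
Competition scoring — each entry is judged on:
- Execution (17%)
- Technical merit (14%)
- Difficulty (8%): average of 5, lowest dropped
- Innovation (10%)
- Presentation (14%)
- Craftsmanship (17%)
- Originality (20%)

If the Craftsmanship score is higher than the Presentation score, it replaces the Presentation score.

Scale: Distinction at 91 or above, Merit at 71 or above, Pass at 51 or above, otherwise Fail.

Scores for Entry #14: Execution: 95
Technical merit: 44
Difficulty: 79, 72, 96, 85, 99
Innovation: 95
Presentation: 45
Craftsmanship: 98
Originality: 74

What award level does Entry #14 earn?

Merit

Difficulty: drop 72 → average of remaining 4 = 359/4 = 89.75
Craftsmanship (98) > Presentation (45), so Presentation counts as 98.
Weighted total:
  Execution 95 × 0.17 = 16.15
  Technical merit 44 × 0.14 = 6.16
  Difficulty 89.75 × 0.08 = 7.18
  Innovation 95 × 0.1 = 9.5
  Presentation 98 × 0.14 = 13.72
  Craftsmanship 98 × 0.17 = 16.66
  Originality 74 × 0.2 = 14.8
Sum = 84.17
84.17 is ≥ 71 and < 91 → Merit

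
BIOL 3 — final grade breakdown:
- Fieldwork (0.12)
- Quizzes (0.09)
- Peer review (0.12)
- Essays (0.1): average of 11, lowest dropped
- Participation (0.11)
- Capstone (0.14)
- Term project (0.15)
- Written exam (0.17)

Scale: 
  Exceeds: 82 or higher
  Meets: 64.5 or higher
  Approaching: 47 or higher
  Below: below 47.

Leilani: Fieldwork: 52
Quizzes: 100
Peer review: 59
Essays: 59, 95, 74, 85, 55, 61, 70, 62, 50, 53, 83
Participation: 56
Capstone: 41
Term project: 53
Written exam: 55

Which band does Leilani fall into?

Approaching

Essays: drop 50 → average of remaining 10 = 697/10 = 69.7
Weighted total:
  Fieldwork 52 × 0.12 = 6.24
  Quizzes 100 × 0.09 = 9
  Peer review 59 × 0.12 = 7.08
  Essays 69.7 × 0.1 = 6.97
  Participation 56 × 0.11 = 6.16
  Capstone 41 × 0.14 = 5.74
  Term project 53 × 0.15 = 7.95
  Written exam 55 × 0.17 = 9.35
Sum = 58.49
58.49 is ≥ 47 and < 64.5 → Approaching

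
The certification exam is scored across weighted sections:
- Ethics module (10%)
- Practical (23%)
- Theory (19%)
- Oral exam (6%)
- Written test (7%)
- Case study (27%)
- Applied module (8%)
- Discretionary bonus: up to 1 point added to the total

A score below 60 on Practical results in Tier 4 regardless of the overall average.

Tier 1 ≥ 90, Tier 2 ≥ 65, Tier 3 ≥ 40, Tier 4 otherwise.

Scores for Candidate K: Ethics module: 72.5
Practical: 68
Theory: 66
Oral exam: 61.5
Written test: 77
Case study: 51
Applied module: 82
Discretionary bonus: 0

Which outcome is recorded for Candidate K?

Tier 3

Practical score 68 ≥ 60: minimum met.
Weighted total:
  Ethics module 72.5 × 0.1 = 7.25
  Practical 68 × 0.23 = 15.64
  Theory 66 × 0.19 = 12.54
  Oral exam 61.5 × 0.06 = 3.69
  Written test 77 × 0.07 = 5.39
  Case study 51 × 0.27 = 13.77
  Applied module 82 × 0.08 = 6.56
Sum = 64.84
Discretionary bonus: 64.84 + 0 = 64.84
64.84 is ≥ 40 and < 65 → Tier 3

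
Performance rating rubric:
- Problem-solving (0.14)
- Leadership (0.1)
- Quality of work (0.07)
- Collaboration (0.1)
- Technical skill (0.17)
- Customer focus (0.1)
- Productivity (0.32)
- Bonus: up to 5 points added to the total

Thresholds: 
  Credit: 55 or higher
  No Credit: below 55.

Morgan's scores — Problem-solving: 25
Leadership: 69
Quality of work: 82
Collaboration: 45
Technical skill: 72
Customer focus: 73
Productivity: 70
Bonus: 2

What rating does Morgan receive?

Weighted total:
  Problem-solving 25 × 0.14 = 3.5
  Leadership 69 × 0.1 = 6.9
  Quality of work 82 × 0.07 = 5.74
  Collaboration 45 × 0.1 = 4.5
  Technical skill 72 × 0.17 = 12.24
  Customer focus 73 × 0.1 = 7.3
  Productivity 70 × 0.32 = 22.4
Sum = 62.58
Bonus: 62.58 + 2 = 64.58
64.58 ≥ 55 → Credit

Credit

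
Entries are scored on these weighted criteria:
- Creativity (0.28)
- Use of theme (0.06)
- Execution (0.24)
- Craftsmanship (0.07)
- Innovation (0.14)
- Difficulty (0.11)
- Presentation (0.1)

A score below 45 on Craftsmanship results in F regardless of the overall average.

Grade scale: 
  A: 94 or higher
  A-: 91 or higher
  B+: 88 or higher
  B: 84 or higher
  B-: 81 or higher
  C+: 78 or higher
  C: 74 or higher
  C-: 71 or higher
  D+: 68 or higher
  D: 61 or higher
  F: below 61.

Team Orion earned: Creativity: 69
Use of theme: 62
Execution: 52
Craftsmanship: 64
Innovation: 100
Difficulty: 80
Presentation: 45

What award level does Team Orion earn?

Craftsmanship score 64 ≥ 45: minimum met.
Weighted total:
  Creativity 69 × 0.28 = 19.32
  Use of theme 62 × 0.06 = 3.72
  Execution 52 × 0.24 = 12.48
  Craftsmanship 64 × 0.07 = 4.48
  Innovation 100 × 0.14 = 14
  Difficulty 80 × 0.11 = 8.8
  Presentation 45 × 0.1 = 4.5
Sum = 67.3
67.3 is ≥ 61 and < 68 → D

D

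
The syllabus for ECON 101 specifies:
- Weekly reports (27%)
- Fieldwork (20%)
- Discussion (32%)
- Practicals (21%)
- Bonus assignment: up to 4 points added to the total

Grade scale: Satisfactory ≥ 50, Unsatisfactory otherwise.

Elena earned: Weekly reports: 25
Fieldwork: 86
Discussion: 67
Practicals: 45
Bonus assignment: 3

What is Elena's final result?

Weighted total:
  Weekly reports 25 × 0.27 = 6.75
  Fieldwork 86 × 0.2 = 17.2
  Discussion 67 × 0.32 = 21.44
  Practicals 45 × 0.21 = 9.45
Sum = 54.84
Bonus assignment: 54.84 + 3 = 57.84
57.84 ≥ 50 → Satisfactory

Satisfactory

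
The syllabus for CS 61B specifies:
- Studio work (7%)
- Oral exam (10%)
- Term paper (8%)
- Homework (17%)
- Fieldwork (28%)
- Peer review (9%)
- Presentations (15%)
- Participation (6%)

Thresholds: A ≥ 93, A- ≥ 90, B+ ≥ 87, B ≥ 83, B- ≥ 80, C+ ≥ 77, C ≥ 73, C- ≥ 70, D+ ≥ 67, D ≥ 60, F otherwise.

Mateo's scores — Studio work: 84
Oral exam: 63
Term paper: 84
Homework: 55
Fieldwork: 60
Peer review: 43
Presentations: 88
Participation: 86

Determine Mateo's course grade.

Weighted total:
  Studio work 84 × 0.07 = 5.88
  Oral exam 63 × 0.1 = 6.3
  Term paper 84 × 0.08 = 6.72
  Homework 55 × 0.17 = 9.35
  Fieldwork 60 × 0.28 = 16.8
  Peer review 43 × 0.09 = 3.87
  Presentations 88 × 0.15 = 13.2
  Participation 86 × 0.06 = 5.16
Sum = 67.28
67.28 is ≥ 67 and < 70 → D+

D+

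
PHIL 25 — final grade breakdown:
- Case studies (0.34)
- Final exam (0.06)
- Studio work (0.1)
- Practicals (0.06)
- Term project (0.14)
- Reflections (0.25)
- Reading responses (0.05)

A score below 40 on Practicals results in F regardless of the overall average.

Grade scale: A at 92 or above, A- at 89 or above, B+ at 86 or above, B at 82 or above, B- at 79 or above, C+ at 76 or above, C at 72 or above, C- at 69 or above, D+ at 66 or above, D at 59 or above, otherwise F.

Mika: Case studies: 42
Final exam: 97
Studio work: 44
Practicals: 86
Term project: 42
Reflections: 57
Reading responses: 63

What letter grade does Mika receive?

F

Practicals score 86 ≥ 40: minimum met.
Weighted total:
  Case studies 42 × 0.34 = 14.28
  Final exam 97 × 0.06 = 5.82
  Studio work 44 × 0.1 = 4.4
  Practicals 86 × 0.06 = 5.16
  Term project 42 × 0.14 = 5.88
  Reflections 57 × 0.25 = 14.25
  Reading responses 63 × 0.05 = 3.15
Sum = 52.94
52.94 < 59 → F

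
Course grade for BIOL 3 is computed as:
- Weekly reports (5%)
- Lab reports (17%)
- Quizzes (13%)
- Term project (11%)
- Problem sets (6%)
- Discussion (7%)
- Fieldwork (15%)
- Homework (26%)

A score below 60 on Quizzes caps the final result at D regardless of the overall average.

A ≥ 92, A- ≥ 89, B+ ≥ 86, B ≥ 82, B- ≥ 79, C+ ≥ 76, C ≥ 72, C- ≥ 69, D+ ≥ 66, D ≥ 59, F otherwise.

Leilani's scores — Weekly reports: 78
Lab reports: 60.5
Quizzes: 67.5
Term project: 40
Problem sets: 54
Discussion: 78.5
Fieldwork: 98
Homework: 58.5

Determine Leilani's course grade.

D+

Quizzes score 67.5 ≥ 60: minimum met.
Weighted total:
  Weekly reports 78 × 0.05 = 3.9
  Lab reports 60.5 × 0.17 = 10.285
  Quizzes 67.5 × 0.13 = 8.775
  Term project 40 × 0.11 = 4.4
  Problem sets 54 × 0.06 = 3.24
  Discussion 78.5 × 0.07 = 5.495
  Fieldwork 98 × 0.15 = 14.7
  Homework 58.5 × 0.26 = 15.21
Sum = 66.005
66.005 is ≥ 66 and < 69 → D+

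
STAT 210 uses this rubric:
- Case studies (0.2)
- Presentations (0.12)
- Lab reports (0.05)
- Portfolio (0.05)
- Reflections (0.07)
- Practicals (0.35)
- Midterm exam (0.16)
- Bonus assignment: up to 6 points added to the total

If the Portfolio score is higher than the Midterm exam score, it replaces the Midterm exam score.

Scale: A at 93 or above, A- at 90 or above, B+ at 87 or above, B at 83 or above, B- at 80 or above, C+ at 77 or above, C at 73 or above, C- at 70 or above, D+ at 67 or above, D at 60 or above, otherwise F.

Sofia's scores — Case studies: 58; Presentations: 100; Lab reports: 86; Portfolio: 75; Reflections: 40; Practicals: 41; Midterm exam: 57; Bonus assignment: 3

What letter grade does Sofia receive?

Portfolio (75) > Midterm exam (57), so Midterm exam counts as 75.
Weighted total:
  Case studies 58 × 0.2 = 11.6
  Presentations 100 × 0.12 = 12
  Lab reports 86 × 0.05 = 4.3
  Portfolio 75 × 0.05 = 3.75
  Reflections 40 × 0.07 = 2.8
  Practicals 41 × 0.35 = 14.35
  Midterm exam 75 × 0.16 = 12
Sum = 60.8
Bonus assignment: 60.8 + 3 = 63.8
63.8 is ≥ 60 and < 67 → D

D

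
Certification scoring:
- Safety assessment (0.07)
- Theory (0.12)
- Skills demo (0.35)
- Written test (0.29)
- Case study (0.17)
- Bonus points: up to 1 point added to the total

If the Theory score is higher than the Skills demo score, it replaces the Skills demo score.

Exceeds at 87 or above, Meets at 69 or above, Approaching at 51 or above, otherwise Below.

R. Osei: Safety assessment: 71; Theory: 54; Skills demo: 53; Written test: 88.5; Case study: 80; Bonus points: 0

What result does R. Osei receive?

Meets

Theory (54) > Skills demo (53), so Skills demo counts as 54.
Weighted total:
  Safety assessment 71 × 0.07 = 4.97
  Theory 54 × 0.12 = 6.48
  Skills demo 54 × 0.35 = 18.9
  Written test 88.5 × 0.29 = 25.665
  Case study 80 × 0.17 = 13.6
Sum = 69.615
Bonus points: 69.615 + 0 = 69.615
69.615 is ≥ 69 and < 87 → Meets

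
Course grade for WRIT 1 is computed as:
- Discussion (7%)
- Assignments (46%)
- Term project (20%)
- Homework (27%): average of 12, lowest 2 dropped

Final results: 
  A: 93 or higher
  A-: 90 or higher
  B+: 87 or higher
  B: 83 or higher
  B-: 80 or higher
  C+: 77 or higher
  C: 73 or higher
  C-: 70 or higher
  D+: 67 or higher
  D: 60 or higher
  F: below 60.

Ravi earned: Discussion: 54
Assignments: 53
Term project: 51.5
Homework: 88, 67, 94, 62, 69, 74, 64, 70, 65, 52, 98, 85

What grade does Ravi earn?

Homework: drop 52, 62 → average of remaining 10 = 774/10 = 77.4
Weighted total:
  Discussion 54 × 0.07 = 3.78
  Assignments 53 × 0.46 = 24.38
  Term project 51.5 × 0.2 = 10.3
  Homework 77.4 × 0.27 = 20.898
Sum = 59.358
59.358 < 60 → F

F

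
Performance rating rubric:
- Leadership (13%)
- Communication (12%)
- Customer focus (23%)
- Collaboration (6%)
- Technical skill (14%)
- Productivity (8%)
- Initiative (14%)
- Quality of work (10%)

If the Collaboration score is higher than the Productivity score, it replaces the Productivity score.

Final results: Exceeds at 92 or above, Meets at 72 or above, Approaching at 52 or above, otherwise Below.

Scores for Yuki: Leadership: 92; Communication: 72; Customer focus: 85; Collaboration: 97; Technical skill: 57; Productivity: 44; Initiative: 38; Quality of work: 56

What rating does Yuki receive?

Meets

Collaboration (97) > Productivity (44), so Productivity counts as 97.
Weighted total:
  Leadership 92 × 0.13 = 11.96
  Communication 72 × 0.12 = 8.64
  Customer focus 85 × 0.23 = 19.55
  Collaboration 97 × 0.06 = 5.82
  Technical skill 57 × 0.14 = 7.98
  Productivity 97 × 0.08 = 7.76
  Initiative 38 × 0.14 = 5.32
  Quality of work 56 × 0.1 = 5.6
Sum = 72.63
72.63 is ≥ 72 and < 92 → Meets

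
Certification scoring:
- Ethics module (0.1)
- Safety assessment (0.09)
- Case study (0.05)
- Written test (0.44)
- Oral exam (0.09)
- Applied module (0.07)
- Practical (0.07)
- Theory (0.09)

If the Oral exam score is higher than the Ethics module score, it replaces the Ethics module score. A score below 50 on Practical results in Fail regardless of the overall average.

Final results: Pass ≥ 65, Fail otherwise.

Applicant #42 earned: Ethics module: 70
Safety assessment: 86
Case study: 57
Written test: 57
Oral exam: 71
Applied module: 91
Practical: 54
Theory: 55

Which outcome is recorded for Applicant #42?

Fail

Oral exam (71) > Ethics module (70), so Ethics module counts as 71.
Practical score 54 ≥ 50: minimum met.
Weighted total:
  Ethics module 71 × 0.1 = 7.1
  Safety assessment 86 × 0.09 = 7.74
  Case study 57 × 0.05 = 2.85
  Written test 57 × 0.44 = 25.08
  Oral exam 71 × 0.09 = 6.39
  Applied module 91 × 0.07 = 6.37
  Practical 54 × 0.07 = 3.78
  Theory 55 × 0.09 = 4.95
Sum = 64.26
64.26 < 65 → Fail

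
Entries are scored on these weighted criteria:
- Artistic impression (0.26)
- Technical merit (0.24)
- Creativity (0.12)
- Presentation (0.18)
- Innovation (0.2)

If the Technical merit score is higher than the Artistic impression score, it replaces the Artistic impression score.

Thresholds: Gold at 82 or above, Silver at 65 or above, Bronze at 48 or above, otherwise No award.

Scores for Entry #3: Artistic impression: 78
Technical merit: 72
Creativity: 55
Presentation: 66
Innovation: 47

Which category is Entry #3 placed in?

Silver

Technical merit (72) ≤ Artistic impression (78), so Artistic impression stays at 78.
Weighted total:
  Artistic impression 78 × 0.26 = 20.28
  Technical merit 72 × 0.24 = 17.28
  Creativity 55 × 0.12 = 6.6
  Presentation 66 × 0.18 = 11.88
  Innovation 47 × 0.2 = 9.4
Sum = 65.44
65.44 is ≥ 65 and < 82 → Silver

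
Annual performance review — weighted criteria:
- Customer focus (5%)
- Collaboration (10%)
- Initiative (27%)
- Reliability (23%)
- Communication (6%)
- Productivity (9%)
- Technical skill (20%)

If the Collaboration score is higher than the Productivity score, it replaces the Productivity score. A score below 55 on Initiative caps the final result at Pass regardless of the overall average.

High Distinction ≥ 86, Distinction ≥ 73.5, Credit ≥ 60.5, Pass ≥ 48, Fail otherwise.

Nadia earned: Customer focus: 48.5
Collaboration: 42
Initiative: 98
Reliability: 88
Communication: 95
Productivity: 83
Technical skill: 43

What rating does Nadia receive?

Distinction

Collaboration (42) ≤ Productivity (83), so Productivity stays at 83.
Initiative score 98 ≥ 55: minimum met.
Weighted total:
  Customer focus 48.5 × 0.05 = 2.425
  Collaboration 42 × 0.1 = 4.2
  Initiative 98 × 0.27 = 26.46
  Reliability 88 × 0.23 = 20.24
  Communication 95 × 0.06 = 5.7
  Productivity 83 × 0.09 = 7.47
  Technical skill 43 × 0.2 = 8.6
Sum = 75.095
75.095 is ≥ 73.5 and < 86 → Distinction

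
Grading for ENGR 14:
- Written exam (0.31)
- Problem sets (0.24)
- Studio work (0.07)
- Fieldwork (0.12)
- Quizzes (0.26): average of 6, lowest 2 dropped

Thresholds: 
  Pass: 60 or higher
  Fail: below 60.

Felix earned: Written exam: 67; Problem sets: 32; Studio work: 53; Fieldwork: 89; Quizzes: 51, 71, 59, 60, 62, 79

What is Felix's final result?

Quizzes: drop 51, 59 → average of remaining 4 = 272/4 = 68
Weighted total:
  Written exam 67 × 0.31 = 20.77
  Problem sets 32 × 0.24 = 7.68
  Studio work 53 × 0.07 = 3.71
  Fieldwork 89 × 0.12 = 10.68
  Quizzes 68 × 0.26 = 17.68
Sum = 60.52
60.52 ≥ 60 → Pass

Pass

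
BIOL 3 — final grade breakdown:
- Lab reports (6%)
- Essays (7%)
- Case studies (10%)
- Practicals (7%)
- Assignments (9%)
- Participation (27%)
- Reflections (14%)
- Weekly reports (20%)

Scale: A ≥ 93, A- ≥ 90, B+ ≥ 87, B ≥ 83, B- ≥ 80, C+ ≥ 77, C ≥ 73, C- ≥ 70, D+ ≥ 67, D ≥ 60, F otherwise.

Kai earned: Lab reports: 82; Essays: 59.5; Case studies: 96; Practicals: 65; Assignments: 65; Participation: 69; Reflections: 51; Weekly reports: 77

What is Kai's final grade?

C-

Weighted total:
  Lab reports 82 × 0.06 = 4.92
  Essays 59.5 × 0.07 = 4.165
  Case studies 96 × 0.1 = 9.6
  Practicals 65 × 0.07 = 4.55
  Assignments 65 × 0.09 = 5.85
  Participation 69 × 0.27 = 18.63
  Reflections 51 × 0.14 = 7.14
  Weekly reports 77 × 0.2 = 15.4
Sum = 70.255
70.255 is ≥ 70 and < 73 → C-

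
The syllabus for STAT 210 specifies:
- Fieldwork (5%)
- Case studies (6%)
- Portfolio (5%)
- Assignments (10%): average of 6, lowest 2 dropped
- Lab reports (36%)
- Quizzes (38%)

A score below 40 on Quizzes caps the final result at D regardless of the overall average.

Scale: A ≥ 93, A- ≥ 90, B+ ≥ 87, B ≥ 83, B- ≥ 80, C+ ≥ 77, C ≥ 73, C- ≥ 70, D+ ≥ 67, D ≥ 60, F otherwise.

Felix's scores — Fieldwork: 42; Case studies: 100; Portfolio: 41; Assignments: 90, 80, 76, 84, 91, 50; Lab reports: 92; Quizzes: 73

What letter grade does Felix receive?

C+

Assignments: drop 50, 76 → average of remaining 4 = 345/4 = 86.25
Quizzes score 73 ≥ 40: minimum met.
Weighted total:
  Fieldwork 42 × 0.05 = 2.1
  Case studies 100 × 0.06 = 6
  Portfolio 41 × 0.05 = 2.05
  Assignments 86.25 × 0.1 = 8.625
  Lab reports 92 × 0.36 = 33.12
  Quizzes 73 × 0.38 = 27.74
Sum = 79.635
79.635 is ≥ 77 and < 80 → C+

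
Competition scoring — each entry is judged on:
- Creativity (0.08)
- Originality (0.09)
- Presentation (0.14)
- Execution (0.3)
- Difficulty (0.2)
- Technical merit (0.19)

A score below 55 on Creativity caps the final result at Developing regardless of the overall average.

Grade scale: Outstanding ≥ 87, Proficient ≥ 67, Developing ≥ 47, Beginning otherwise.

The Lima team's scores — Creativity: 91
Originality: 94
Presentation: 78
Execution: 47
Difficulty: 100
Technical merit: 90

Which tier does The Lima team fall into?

Creativity score 91 ≥ 55: minimum met.
Weighted total:
  Creativity 91 × 0.08 = 7.28
  Originality 94 × 0.09 = 8.46
  Presentation 78 × 0.14 = 10.92
  Execution 47 × 0.3 = 14.1
  Difficulty 100 × 0.2 = 20
  Technical merit 90 × 0.19 = 17.1
Sum = 77.86
77.86 is ≥ 67 and < 87 → Proficient

Proficient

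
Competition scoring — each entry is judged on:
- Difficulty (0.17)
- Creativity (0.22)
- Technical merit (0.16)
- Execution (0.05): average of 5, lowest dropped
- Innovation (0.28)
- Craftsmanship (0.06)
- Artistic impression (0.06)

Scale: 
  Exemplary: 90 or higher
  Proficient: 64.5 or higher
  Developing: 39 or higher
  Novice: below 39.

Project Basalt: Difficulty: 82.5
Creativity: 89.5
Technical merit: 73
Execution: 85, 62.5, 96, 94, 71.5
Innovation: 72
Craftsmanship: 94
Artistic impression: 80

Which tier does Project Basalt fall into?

Execution: drop 62.5 → average of remaining 4 = 346.5/4 = 86.625
Weighted total:
  Difficulty 82.5 × 0.17 = 14.025
  Creativity 89.5 × 0.22 = 19.69
  Technical merit 73 × 0.16 = 11.68
  Execution 86.625 × 0.05 = 4.33125
  Innovation 72 × 0.28 = 20.16
  Craftsmanship 94 × 0.06 = 5.64
  Artistic impression 80 × 0.06 = 4.8
Sum = 80.32625
80.32625 is ≥ 64.5 and < 90 → Proficient

Proficient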